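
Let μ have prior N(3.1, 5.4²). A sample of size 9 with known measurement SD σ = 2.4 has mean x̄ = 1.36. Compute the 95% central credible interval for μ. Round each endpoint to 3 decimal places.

[-0.154, 2.948]

Posterior precision = 1/5.4² + 9/2.4² = 0.0343 + 1.5625 = 1.5968, so posterior SD = 0.7914.
Posterior mean = (3.1/5.4² + 9·1.36/2.4²) / 1.5968 = 1.3974.
Interval: 1.3974 ± 1.960 × 0.7914 → [-0.154, 2.948].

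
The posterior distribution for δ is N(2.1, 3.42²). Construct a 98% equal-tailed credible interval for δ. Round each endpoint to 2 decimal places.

[-5.86, 10.06]

The posterior is symmetric, so the 98% equal-tailed interval is δ = 2.1 ± z·3.42 with z = 2.326.
Half-width: 2.326 × 3.42 = 7.96.
2.1 − 7.96 = -5.86; 2.1 + 7.96 = 10.06.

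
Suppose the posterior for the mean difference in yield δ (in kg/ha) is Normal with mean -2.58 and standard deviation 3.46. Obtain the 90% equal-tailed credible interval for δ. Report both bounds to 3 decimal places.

[-8.271, 3.111]

The posterior is symmetric, so the 90% equal-tailed interval is δ = -2.58 ± z·3.46 with z = 1.645.
Half-width: 1.645 × 3.46 = 5.691.
-2.58 − 5.691 = -8.271; -2.58 + 5.691 = 3.111.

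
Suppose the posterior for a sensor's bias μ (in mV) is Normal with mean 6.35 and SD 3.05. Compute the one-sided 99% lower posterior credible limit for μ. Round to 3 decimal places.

Need L with P(μ ≥ L) = 0.99: L = 6.35 − z_{0.01}·3.05.
z = 2.326; L = 6.35 − 2.326 × 3.05 = -0.745.

-0.745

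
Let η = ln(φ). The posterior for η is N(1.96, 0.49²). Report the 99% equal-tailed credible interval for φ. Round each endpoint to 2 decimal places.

On the log scale the 99% interval is 1.96 ± 2.576 × 0.49 = [0.6978, 3.2222].
Exponentiate: [e^0.6978, e^3.2222] = [2.01, 25.08].

[2.01, 25.08]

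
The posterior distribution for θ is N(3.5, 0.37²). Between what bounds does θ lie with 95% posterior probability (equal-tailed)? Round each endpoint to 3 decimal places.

[2.775, 4.225]

The posterior is symmetric, so the 95% equal-tailed interval is θ = 3.5 ± z·0.37 with z = 1.960.
Half-width: 1.960 × 0.37 = 0.725.
3.5 − 0.725 = 2.775; 3.5 + 0.725 = 4.225.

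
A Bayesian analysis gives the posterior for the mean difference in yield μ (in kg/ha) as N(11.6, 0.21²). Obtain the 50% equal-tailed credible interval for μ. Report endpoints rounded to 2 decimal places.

[11.46, 11.74]

The posterior is symmetric, so the 50% equal-tailed interval is μ = 11.6 ± z·0.21 with z = 0.674.
Half-width: 0.674 × 0.21 = 0.14.
11.6 − 0.14 = 11.46; 11.6 + 0.14 = 11.74.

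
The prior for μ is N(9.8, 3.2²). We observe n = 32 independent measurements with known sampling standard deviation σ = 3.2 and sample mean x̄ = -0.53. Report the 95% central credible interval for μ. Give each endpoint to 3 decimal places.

[-1.309, 0.875]

Posterior precision = 1/3.2² + 32/3.2² = 0.0977 + 3.1250 = 3.2227, so posterior SD = 0.5570.
Posterior mean = (9.8/3.2² + 32·-0.53/3.2²) / 3.2227 = -0.2170.
Interval: -0.2170 ± 1.960 × 0.5570 → [-1.309, 0.875].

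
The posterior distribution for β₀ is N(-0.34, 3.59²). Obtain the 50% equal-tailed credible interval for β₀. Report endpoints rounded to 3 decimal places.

[-2.761, 2.081]

The posterior is symmetric, so the 50% equal-tailed interval is β₀ = -0.34 ± z·3.59 with z = 0.674.
Half-width: 0.674 × 3.59 = 2.421.
-0.34 − 2.421 = -2.761; -0.34 + 2.421 = 2.081.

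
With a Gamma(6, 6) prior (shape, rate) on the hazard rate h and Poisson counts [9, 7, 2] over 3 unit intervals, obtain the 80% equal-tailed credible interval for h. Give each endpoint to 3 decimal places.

Posterior: Gamma(6+18, 6+3) = Gamma(24, 9) (shape, rate).
Equal-tailed 80% interval: Gamma(24, 9) quantiles at 0.1 and 0.9.
Posterior mean ≈ 2.667, SD ≈ 0.544; a Normal approximation gives roughly [1.969, 3.364].
Exact: lower = 1.997; upper = 3.384.

[1.997, 3.384]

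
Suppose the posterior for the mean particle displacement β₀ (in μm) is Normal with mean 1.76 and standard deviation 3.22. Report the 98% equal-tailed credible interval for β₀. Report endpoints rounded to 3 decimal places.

The posterior is symmetric, so the 98% equal-tailed interval is β₀ = 1.76 ± z·3.22 with z = 2.326.
Half-width: 2.326 × 3.22 = 7.491.
1.76 − 7.491 = -5.731; 1.76 + 7.491 = 9.251.

[-5.731, 9.251]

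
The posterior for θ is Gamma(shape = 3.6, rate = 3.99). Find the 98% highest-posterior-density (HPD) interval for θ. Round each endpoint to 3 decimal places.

The posterior is unimodal and skewed, so the HPD interval has equal density at both endpoints and is the shortest 98% interval.
Solving f(0.091) = f(2.149) with F(2.149) − F(0.091) = 0.98 gives [0.091, 2.149].
For comparison, the equal-tailed interval is [0.165, 2.356]; the HPD is narrower and shifted toward the mode.

[0.091, 2.149]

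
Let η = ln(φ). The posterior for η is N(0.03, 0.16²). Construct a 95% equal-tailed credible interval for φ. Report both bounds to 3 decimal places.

[0.753, 1.410]

On the log scale the 95% interval is 0.03 ± 1.960 × 0.16 = [-0.2836, 0.3436].
Exponentiate: [e^-0.2836, e^0.3436] = [0.753, 1.410].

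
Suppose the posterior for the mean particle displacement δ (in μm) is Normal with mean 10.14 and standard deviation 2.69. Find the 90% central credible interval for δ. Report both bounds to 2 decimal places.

[5.72, 14.56]

The posterior is symmetric, so the 90% equal-tailed interval is δ = 10.14 ± z·2.69 with z = 1.645.
Half-width: 1.645 × 2.69 = 4.42.
10.14 − 4.42 = 5.72; 10.14 + 4.42 = 14.56.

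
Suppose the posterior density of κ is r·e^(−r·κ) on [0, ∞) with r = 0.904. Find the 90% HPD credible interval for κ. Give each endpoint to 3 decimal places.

The exponential density is strictly decreasing on [0, ∞), so the HPD interval is anchored at 0: [0, q] with P(κ ≤ q) = 0.90.
q = −ln(1 − 0.90) / 0.904 = 2.3026 / 0.904 = 2.547.

[0.000, 2.547]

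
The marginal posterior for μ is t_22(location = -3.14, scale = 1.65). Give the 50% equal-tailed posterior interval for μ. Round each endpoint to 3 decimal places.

The t_22 distribution is symmetric; the 50% interval is -3.14 ± t·1.65 with t_{0.75,22} = 0.686.
Half-width: 0.686 × 1.65 = 1.132.
-3.14 − 1.132 = -4.272; -3.14 + 1.132 = -2.008.

[-4.272, -2.008]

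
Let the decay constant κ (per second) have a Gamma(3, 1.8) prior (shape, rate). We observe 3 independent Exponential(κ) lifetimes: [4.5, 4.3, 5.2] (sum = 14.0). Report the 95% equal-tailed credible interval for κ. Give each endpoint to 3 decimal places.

[0.139, 0.739]

Posterior: Gamma(3+3, 1.8+14.0) = Gamma(6, 15.8) (shape, rate).
Equal-tailed 95% interval: Gamma(6, 15.8) quantiles at 0.025 and 0.975.
Posterior mean ≈ 0.380, SD ≈ 0.155; a Normal approximation gives roughly [0.076, 0.684].
Exact: lower = 0.139; upper = 0.739.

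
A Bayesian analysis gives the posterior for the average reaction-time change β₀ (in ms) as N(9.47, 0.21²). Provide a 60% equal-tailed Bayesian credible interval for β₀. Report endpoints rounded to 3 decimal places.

The posterior is symmetric, so the 60% equal-tailed interval is β₀ = 9.47 ± z·0.21 with z = 0.842.
Half-width: 0.842 × 0.21 = 0.177.
9.47 − 0.177 = 9.293; 9.47 + 0.177 = 9.647.

[9.293, 9.647]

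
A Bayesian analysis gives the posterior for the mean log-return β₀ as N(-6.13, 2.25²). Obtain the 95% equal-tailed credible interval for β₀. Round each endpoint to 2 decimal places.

[-10.54, -1.72]

The posterior is symmetric, so the 95% equal-tailed interval is β₀ = -6.13 ± z·2.25 with z = 1.960.
Half-width: 1.960 × 2.25 = 4.41.
-6.13 − 4.41 = -10.54; -6.13 + 4.41 = -1.72.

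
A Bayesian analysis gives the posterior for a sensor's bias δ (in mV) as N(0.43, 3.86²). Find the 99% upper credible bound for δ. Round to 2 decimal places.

Need U with P(δ ≤ U) = 0.99: U = 0.43 + z_{0.01}·3.86.
z = 2.326; U = 0.43 + 2.326 × 3.86 = 9.41.

9.41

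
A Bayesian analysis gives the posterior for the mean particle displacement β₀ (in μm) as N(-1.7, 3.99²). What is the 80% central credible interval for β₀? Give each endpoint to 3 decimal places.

The posterior is symmetric, so the 80% equal-tailed interval is β₀ = -1.7 ± z·3.99 with z = 1.282.
Half-width: 1.282 × 3.99 = 5.113.
-1.7 − 5.113 = -6.813; -1.7 + 5.113 = 3.413.

[-6.813, 3.413]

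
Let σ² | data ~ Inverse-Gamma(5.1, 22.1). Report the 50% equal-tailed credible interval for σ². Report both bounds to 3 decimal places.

[3.459, 6.400]

Inverse-Gamma(5.1, 22.1) quantiles: F⁻¹(0.25) and F⁻¹(0.75).
Equivalently, 1/σ² ~ Gamma(5.1, rate = 22.1); invert its 0.75 and 0.25 quantiles.
Posterior mean ≈ 5.390, SD ≈ 3.061; a Normal approximation gives roughly [3.325, 7.455].
Exact: lower = 3.459; upper = 6.400.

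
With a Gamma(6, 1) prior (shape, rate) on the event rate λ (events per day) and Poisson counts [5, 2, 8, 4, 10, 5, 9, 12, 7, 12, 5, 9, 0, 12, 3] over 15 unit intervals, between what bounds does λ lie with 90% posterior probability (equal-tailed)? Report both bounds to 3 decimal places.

[5.776, 7.920]

Posterior: Gamma(6+103, 1+15) = Gamma(109, 16) (shape, rate).
Equal-tailed 90% interval: Gamma(109, 16) quantiles at 0.05 and 0.95.
Posterior mean ≈ 6.812, SD ≈ 0.653; a Normal approximation gives roughly [5.739, 7.886].
Exact: lower = 5.776; upper = 7.920.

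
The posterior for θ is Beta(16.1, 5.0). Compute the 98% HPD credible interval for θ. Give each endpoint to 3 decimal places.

[0.543, 0.943]

The posterior is unimodal and skewed, so the HPD interval has equal density at both endpoints and is the shortest 98% interval.
Solving f(0.543) = f(0.943) with F(0.943) − F(0.543) = 0.98 gives [0.543, 0.943].
For comparison, the equal-tailed interval is [0.524, 0.932]; the HPD is narrower and shifted toward the mode.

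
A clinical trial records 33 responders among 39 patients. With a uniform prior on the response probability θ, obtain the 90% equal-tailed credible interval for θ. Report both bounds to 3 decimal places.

[0.725, 0.915]

Posterior: Beta(1+33, 1+6) = Beta(34, 7).
Equal-tailed 90% interval: the 0.05 and 0.95 quantiles of Beta(34, 7).
Posterior mean ≈ 0.829, SD ≈ 0.058; a Normal approximation gives roughly [0.734, 0.925].
Exact: F⁻¹(0.05) = 0.725; F⁻¹(0.95) = 0.915.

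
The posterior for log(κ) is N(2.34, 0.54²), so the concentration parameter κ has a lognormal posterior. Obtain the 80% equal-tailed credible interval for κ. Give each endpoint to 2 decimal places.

On the log scale the 80% interval is 2.34 ± 1.282 × 0.54 = [1.6480, 3.0320].
Exponentiate: [e^1.6480, e^3.0320] = [5.20, 20.74].

[5.20, 20.74]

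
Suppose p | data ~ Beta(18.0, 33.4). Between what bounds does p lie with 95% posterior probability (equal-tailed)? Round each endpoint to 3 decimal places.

[0.227, 0.484]

Posterior: Beta(18.0, 33.4).
Equal-tailed 95% interval: the 0.025 and 0.975 quantiles of Beta(18.0, 33.4).
Posterior mean ≈ 0.350, SD ≈ 0.066; a Normal approximation gives roughly [0.221, 0.479].
Exact: F⁻¹(0.025) = 0.227; F⁻¹(0.975) = 0.484.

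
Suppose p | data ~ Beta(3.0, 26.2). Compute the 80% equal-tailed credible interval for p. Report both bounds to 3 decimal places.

Posterior: Beta(3.0, 26.2).
Equal-tailed 80% interval: the 0.1 and 0.9 quantiles of Beta(3.0, 26.2).
Posterior mean ≈ 0.103, SD ≈ 0.055; a Normal approximation gives roughly [0.032, 0.174].
Exact: F⁻¹(0.1) = 0.040; F⁻¹(0.9) = 0.178.

[0.040, 0.178]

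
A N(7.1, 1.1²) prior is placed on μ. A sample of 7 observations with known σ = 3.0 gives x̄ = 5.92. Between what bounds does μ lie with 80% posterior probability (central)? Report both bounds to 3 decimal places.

[5.516, 7.540]

Posterior precision = 1/1.1² + 7/3.0² = 0.8264 + 0.7778 = 1.6042, so posterior SD = 0.7895.
Posterior mean = (7.1/1.1² + 7·5.92/3.0²) / 1.6042 = 6.5279.
Interval: 6.5279 ± 1.282 × 0.7895 → [5.516, 7.540].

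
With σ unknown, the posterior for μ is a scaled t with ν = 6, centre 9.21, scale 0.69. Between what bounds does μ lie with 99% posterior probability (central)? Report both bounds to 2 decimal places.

The t_6 distribution is symmetric; the 99% interval is 9.21 ± t·0.69 with t_{0.995,6} = 3.707.
Half-width: 3.707 × 0.69 = 2.56.
9.21 − 2.56 = 6.65; 9.21 + 2.56 = 11.77.

[6.65, 11.77]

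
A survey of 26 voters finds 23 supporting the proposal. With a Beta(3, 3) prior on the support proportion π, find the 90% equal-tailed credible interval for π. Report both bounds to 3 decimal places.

Posterior: Beta(3+23, 3+3) = Beta(26, 6).
Equal-tailed 90% interval: the 0.05 and 0.95 quantiles of Beta(26, 6).
Posterior mean ≈ 0.812, SD ≈ 0.068; a Normal approximation gives roughly [0.701, 0.924].
Exact: F⁻¹(0.05) = 0.690; F⁻¹(0.95) = 0.912.

[0.690, 0.912]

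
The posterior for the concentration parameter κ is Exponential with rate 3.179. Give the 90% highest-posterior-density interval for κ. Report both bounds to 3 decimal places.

The exponential density is strictly decreasing on [0, ∞), so the HPD interval is anchored at 0: [0, q] with P(κ ≤ q) = 0.90.
q = −ln(1 − 0.90) / 3.179 = 2.3026 / 3.179 = 0.724.

[0.000, 0.724]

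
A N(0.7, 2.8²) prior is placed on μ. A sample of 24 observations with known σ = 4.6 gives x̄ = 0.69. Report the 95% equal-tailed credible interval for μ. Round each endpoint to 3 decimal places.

Posterior precision = 1/2.8² + 24/4.6² = 0.1276 + 1.1342 = 1.2618, so posterior SD = 0.8902.
Posterior mean = (0.7/2.8² + 24·0.69/4.6²) / 1.2618 = 0.6910.
Interval: 0.6910 ± 1.960 × 0.8902 → [-1.054, 2.436].

[-1.054, 2.436]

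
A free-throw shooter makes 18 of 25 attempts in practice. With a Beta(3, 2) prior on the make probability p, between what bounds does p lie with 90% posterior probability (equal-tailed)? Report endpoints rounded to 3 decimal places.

Posterior: Beta(3+18, 2+7) = Beta(21, 9).
Equal-tailed 90% interval: the 0.05 and 0.95 quantiles of Beta(21, 9).
Posterior mean ≈ 0.700, SD ≈ 0.082; a Normal approximation gives roughly [0.565, 0.835].
Exact: F⁻¹(0.05) = 0.557; F⁻¹(0.95) = 0.828.

[0.557, 0.828]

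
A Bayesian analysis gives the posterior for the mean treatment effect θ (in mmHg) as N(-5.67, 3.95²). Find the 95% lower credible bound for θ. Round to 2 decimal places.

Need L with P(θ ≥ L) = 0.95: L = -5.67 − z_{0.05}·3.95.
z = 1.645; L = -5.67 − 1.645 × 3.95 = -12.17.

-12.17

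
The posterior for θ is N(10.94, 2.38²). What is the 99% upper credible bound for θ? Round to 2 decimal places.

Need U with P(θ ≤ U) = 0.99: U = 10.94 + z_{0.01}·2.38.
z = 2.326; U = 10.94 + 2.326 × 2.38 = 16.48.

16.48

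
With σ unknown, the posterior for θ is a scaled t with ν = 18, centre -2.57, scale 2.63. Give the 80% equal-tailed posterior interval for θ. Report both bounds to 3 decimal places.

[-6.069, 0.929]

The t_18 distribution is symmetric; the 80% interval is -2.57 ± t·2.63 with t_{0.9,18} = 1.330.
Half-width: 1.330 × 2.63 = 3.499.
-2.57 − 3.499 = -6.069; -2.57 + 3.499 = 0.929.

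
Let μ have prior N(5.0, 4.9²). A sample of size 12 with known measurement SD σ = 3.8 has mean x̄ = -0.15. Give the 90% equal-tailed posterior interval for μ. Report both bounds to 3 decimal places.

[-1.665, 1.857]

Posterior precision = 1/4.9² + 12/3.8² = 0.0416 + 0.8310 = 0.8727, so posterior SD = 1.0705.
Posterior mean = (5.0/4.9² + 12·-0.15/3.8²) / 0.8727 = 0.0958.
Interval: 0.0958 ± 1.645 × 1.0705 → [-1.665, 1.857].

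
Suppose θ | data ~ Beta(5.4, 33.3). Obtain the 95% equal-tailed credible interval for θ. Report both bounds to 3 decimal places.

[0.051, 0.263]

Posterior: Beta(5.4, 33.3).
Equal-tailed 95% interval: the 0.025 and 0.975 quantiles of Beta(5.4, 33.3).
Posterior mean ≈ 0.140, SD ≈ 0.055; a Normal approximation gives roughly [0.032, 0.247].
Exact: F⁻¹(0.025) = 0.051; F⁻¹(0.975) = 0.263.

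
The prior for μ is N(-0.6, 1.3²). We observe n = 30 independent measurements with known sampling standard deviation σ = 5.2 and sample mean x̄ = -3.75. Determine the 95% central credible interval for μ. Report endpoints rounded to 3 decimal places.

[-4.157, -1.152]

Posterior precision = 1/1.3² + 30/5.2² = 0.5917 + 1.1095 = 1.7012, so posterior SD = 0.7667.
Posterior mean = (-0.6/1.3² + 30·-3.75/5.2²) / 1.7012 = -2.6543.
Interval: -2.6543 ± 1.960 × 0.7667 → [-4.157, -1.152].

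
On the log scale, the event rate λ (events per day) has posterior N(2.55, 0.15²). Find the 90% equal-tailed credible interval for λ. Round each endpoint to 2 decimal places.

On the log scale the 90% interval is 2.55 ± 1.645 × 0.15 = [2.3033, 2.7967].
Exponentiate: [e^2.3033, e^2.7967] = [10.01, 16.39].

[10.01, 16.39]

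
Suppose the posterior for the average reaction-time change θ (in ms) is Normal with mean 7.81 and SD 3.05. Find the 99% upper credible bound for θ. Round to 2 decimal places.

14.91

Need U with P(θ ≤ U) = 0.99: U = 7.81 + z_{0.01}·3.05.
z = 2.326; U = 7.81 + 2.326 × 3.05 = 14.91.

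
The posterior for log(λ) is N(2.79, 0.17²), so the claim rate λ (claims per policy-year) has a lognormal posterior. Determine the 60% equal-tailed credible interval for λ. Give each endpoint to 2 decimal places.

[14.11, 18.79]

On the log scale the 60% interval is 2.79 ± 0.842 × 0.17 = [2.6469, 2.9331].
Exponentiate: [e^2.6469, e^2.9331] = [14.11, 18.79].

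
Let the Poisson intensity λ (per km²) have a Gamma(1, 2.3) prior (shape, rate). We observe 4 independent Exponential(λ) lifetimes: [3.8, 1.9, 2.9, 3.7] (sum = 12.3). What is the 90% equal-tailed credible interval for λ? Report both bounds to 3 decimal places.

[0.135, 0.627]

Posterior: Gamma(1+4, 2.3+12.3) = Gamma(5, 14.6) (shape, rate).
Equal-tailed 90% interval: Gamma(5, 14.6) quantiles at 0.05 and 0.95.
Posterior mean ≈ 0.342, SD ≈ 0.153; a Normal approximation gives roughly [0.091, 0.594].
Exact: lower = 0.135; upper = 0.627.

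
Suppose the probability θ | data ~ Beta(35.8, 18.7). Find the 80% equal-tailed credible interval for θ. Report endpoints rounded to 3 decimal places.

Posterior: Beta(35.8, 18.7).
Equal-tailed 80% interval: the 0.1 and 0.9 quantiles of Beta(35.8, 18.7).
Posterior mean ≈ 0.657, SD ≈ 0.064; a Normal approximation gives roughly [0.575, 0.739].
Exact: F⁻¹(0.1) = 0.574; F⁻¹(0.9) = 0.738.

[0.574, 0.738]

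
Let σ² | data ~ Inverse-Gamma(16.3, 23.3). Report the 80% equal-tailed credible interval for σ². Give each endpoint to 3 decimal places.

[1.077, 2.046]

Inverse-Gamma(16.3, 23.3) quantiles: F⁻¹(0.1) and F⁻¹(0.9).
Equivalently, 1/σ² ~ Gamma(16.3, rate = 23.3); invert its 0.9 and 0.1 quantiles.
Posterior mean ≈ 1.523, SD ≈ 0.403; a Normal approximation gives roughly [1.007, 2.039].
Exact: lower = 1.077; upper = 2.046.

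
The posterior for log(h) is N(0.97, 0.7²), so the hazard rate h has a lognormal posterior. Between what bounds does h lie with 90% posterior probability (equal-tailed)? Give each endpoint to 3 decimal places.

On the log scale the 90% interval is 0.97 ± 1.645 × 0.7 = [-0.1814, 2.1214].
Exponentiate: [e^-0.1814, e^2.1214] = [0.834, 8.343].

[0.834, 8.343]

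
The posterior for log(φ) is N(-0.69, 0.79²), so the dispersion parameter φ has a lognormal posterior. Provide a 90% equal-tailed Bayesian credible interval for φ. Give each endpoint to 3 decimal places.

[0.137, 1.839]

On the log scale the 90% interval is -0.69 ± 1.645 × 0.79 = [-1.9894, 0.6094].
Exponentiate: [e^-1.9894, e^0.6094] = [0.137, 1.839].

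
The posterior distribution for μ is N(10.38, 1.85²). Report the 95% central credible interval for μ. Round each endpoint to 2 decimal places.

The posterior is symmetric, so the 95% equal-tailed interval is μ = 10.38 ± z·1.85 with z = 1.960.
Half-width: 1.960 × 1.85 = 3.63.
10.38 − 3.63 = 6.75; 10.38 + 3.63 = 14.01.

[6.75, 14.01]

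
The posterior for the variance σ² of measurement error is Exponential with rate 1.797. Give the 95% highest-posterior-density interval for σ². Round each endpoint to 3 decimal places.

The exponential density is strictly decreasing on [0, ∞), so the HPD interval is anchored at 0: [0, q] with P(σ² ≤ q) = 0.95.
q = −ln(1 − 0.95) / 1.797 = 2.9957 / 1.797 = 1.667.

[0.000, 1.667]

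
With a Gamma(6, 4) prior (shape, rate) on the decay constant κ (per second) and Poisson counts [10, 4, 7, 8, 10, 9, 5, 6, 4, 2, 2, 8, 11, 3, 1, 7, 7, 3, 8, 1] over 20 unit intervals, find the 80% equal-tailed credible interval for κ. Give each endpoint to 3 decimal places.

Posterior: Gamma(6+116, 4+20) = Gamma(122, 24) (shape, rate).
Equal-tailed 80% interval: Gamma(122, 24) quantiles at 0.1 and 0.9.
Posterior mean ≈ 5.083, SD ≈ 0.460; a Normal approximation gives roughly [4.494, 5.673].
Exact: lower = 4.503; upper = 5.681.

[4.503, 5.681]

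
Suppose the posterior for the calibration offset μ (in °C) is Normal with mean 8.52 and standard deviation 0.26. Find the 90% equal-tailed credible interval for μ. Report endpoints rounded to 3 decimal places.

[8.092, 8.948]

The posterior is symmetric, so the 90% equal-tailed interval is μ = 8.52 ± z·0.26 with z = 1.645.
Half-width: 1.645 × 0.26 = 0.428.
8.52 − 0.428 = 8.092; 8.52 + 0.428 = 8.948.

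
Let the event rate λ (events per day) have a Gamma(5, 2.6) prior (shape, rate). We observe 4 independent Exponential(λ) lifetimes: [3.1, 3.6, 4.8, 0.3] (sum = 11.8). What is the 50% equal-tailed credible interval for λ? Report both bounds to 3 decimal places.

[0.475, 0.750]

Posterior: Gamma(5+4, 2.6+11.8) = Gamma(9, 14.4) (shape, rate).
Equal-tailed 50% interval: Gamma(9, 14.4) quantiles at 0.25 and 0.75.
Posterior mean ≈ 0.625, SD ≈ 0.208; a Normal approximation gives roughly [0.484, 0.766].
Exact: lower = 0.475; upper = 0.750.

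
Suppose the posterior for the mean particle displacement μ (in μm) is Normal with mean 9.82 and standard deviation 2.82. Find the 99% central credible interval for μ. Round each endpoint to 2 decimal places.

[2.56, 17.08]

The posterior is symmetric, so the 99% equal-tailed interval is μ = 9.82 ± z·2.82 with z = 2.576.
Half-width: 2.576 × 2.82 = 7.26.
9.82 − 7.26 = 2.56; 9.82 + 7.26 = 17.08.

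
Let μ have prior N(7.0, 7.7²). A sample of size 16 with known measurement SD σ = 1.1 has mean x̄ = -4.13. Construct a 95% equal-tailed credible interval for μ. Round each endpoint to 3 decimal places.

[-4.654, -3.577]

Posterior precision = 1/7.7² + 16/1.1² = 0.0169 + 13.2231 = 13.2400, so posterior SD = 0.2748.
Posterior mean = (7.0/7.7² + 16·-4.13/1.1²) / 13.2400 = -4.1158.
Interval: -4.1158 ± 1.960 × 0.2748 → [-4.654, -3.577].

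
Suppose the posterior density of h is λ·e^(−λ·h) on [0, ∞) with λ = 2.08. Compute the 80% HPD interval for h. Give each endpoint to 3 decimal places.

The exponential density is strictly decreasing on [0, ∞), so the HPD interval is anchored at 0: [0, q] with P(h ≤ q) = 0.80.
q = −ln(1 − 0.80) / 2.08 = 1.6094 / 2.08 = 0.774.

[0.000, 0.774]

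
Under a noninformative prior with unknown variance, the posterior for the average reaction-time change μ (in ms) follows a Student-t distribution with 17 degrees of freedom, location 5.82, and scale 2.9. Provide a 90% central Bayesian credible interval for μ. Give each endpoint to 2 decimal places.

[0.78, 10.86]

The t_17 distribution is symmetric; the 90% interval is 5.82 ± t·2.9 with t_{0.95,17} = 1.740.
Half-width: 1.740 × 2.9 = 5.04.
5.82 − 5.04 = 0.78; 5.82 + 5.04 = 10.86.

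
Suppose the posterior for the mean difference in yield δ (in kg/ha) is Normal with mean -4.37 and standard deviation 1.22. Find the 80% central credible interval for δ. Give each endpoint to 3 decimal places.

[-5.933, -2.807]

The posterior is symmetric, so the 80% equal-tailed interval is δ = -4.37 ± z·1.22 with z = 1.282.
Half-width: 1.282 × 1.22 = 1.563.
-4.37 − 1.563 = -5.933; -4.37 + 1.563 = -2.807.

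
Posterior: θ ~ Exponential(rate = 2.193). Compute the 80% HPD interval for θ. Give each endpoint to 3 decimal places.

The exponential density is strictly decreasing on [0, ∞), so the HPD interval is anchored at 0: [0, q] with P(θ ≤ q) = 0.80.
q = −ln(1 − 0.80) / 2.193 = 1.6094 / 2.193 = 0.734.

[0.000, 0.734]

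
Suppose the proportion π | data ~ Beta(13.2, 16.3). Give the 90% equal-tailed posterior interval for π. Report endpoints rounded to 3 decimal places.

[0.301, 0.598]

Posterior: Beta(13.2, 16.3).
Equal-tailed 90% interval: the 0.05 and 0.95 quantiles of Beta(13.2, 16.3).
Posterior mean ≈ 0.447, SD ≈ 0.090; a Normal approximation gives roughly [0.299, 0.596].
Exact: F⁻¹(0.05) = 0.301; F⁻¹(0.95) = 0.598.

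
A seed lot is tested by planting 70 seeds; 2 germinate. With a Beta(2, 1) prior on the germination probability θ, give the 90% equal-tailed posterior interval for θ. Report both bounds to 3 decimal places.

[0.019, 0.104]

Posterior: Beta(2+2, 1+68) = Beta(4, 69).
Equal-tailed 90% interval: the 0.05 and 0.95 quantiles of Beta(4, 69).
Posterior mean ≈ 0.055, SD ≈ 0.026; a Normal approximation gives roughly [0.011, 0.098].
Exact: F⁻¹(0.05) = 0.019; F⁻¹(0.95) = 0.104.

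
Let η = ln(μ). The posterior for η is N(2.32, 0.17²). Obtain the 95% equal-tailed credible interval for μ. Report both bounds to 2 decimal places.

[7.29, 14.20]

On the log scale the 95% interval is 2.32 ± 1.960 × 0.17 = [1.9868, 2.6532].
Exponentiate: [e^1.9868, e^2.6532] = [7.29, 14.20].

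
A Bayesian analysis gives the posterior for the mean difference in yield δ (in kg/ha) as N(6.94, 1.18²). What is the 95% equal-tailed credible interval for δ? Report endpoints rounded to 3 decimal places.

The posterior is symmetric, so the 95% equal-tailed interval is δ = 6.94 ± z·1.18 with z = 1.960.
Half-width: 1.960 × 1.18 = 2.313.
6.94 − 2.313 = 4.627; 6.94 + 2.313 = 9.253.

[4.627, 9.253]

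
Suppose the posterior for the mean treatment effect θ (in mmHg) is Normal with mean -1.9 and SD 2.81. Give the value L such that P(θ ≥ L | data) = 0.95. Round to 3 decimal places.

-6.522

Need L with P(θ ≥ L) = 0.95: L = -1.9 − z_{0.05}·2.81.
z = 1.645; L = -1.9 − 1.645 × 2.81 = -6.522.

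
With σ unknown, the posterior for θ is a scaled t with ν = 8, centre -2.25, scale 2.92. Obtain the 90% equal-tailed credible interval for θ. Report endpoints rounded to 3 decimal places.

The t_8 distribution is symmetric; the 90% interval is -2.25 ± t·2.92 with t_{0.95,8} = 1.860.
Half-width: 1.860 × 2.92 = 5.430.
-2.25 − 5.430 = -7.680; -2.25 + 5.430 = 3.180.

[-7.680, 3.180]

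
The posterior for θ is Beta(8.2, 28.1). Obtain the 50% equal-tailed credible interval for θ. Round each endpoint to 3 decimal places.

Posterior: Beta(8.2, 28.1).
Equal-tailed 50% interval: the 0.25 and 0.75 quantiles of Beta(8.2, 28.1).
Posterior mean ≈ 0.226, SD ≈ 0.068; a Normal approximation gives roughly [0.180, 0.272].
Exact: F⁻¹(0.25) = 0.177; F⁻¹(0.75) = 0.270.

[0.177, 0.270]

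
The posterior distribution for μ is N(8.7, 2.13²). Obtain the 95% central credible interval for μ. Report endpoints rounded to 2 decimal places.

The posterior is symmetric, so the 95% equal-tailed interval is μ = 8.7 ± z·2.13 with z = 1.960.
Half-width: 1.960 × 2.13 = 4.17.
8.7 − 4.17 = 4.53; 8.7 + 4.17 = 12.87.

[4.53, 12.87]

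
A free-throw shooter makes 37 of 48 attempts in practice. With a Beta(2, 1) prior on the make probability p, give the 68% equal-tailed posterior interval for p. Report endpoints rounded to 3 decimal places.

[0.706, 0.823]

Posterior: Beta(2+37, 1+11) = Beta(39, 12).
Equal-tailed 68% interval: the 0.16 and 0.84 quantiles of Beta(39, 12).
Posterior mean ≈ 0.765, SD ≈ 0.059; a Normal approximation gives roughly [0.706, 0.823].
Exact: F⁻¹(0.16) = 0.706; F⁻¹(0.84) = 0.823.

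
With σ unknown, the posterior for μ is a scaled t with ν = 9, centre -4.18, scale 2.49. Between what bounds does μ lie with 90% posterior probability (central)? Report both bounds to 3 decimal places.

The t_9 distribution is symmetric; the 90% interval is -4.18 ± t·2.49 with t_{0.95,9} = 1.833.
Half-width: 1.833 × 2.49 = 4.564.
-4.18 − 4.564 = -8.744; -4.18 + 4.564 = 0.384.

[-8.744, 0.384]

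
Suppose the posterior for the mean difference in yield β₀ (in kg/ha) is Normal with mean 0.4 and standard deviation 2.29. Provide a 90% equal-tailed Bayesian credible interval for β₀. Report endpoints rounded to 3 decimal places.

The posterior is symmetric, so the 90% equal-tailed interval is β₀ = 0.4 ± z·2.29 with z = 1.645.
Half-width: 1.645 × 2.29 = 3.767.
0.4 − 3.767 = -3.367; 0.4 + 3.767 = 4.167.

[-3.367, 4.167]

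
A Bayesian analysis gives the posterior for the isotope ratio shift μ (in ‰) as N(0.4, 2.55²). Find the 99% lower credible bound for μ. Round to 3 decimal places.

Need L with P(μ ≥ L) = 0.99: L = 0.4 − z_{0.01}·2.55.
z = 2.326; L = 0.4 − 2.326 × 2.55 = -5.532.

-5.532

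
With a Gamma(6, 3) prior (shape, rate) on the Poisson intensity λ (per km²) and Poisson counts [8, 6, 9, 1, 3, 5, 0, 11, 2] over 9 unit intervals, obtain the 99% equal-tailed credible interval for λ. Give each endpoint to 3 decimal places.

Posterior: Gamma(6+45, 3+9) = Gamma(51, 12) (shape, rate).
Equal-tailed 99% interval: Gamma(51, 12) quantiles at 0.005 and 0.995.
Posterior mean ≈ 4.250, SD ≈ 0.595; a Normal approximation gives roughly [2.717, 5.783].
Exact: lower = 2.874; upper = 5.939.

[2.874, 5.939]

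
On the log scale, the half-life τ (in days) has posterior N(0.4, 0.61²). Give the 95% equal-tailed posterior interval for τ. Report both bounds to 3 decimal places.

[0.451, 4.931]

On the log scale the 95% interval is 0.4 ± 1.960 × 0.61 = [-0.7956, 1.5956].
Exponentiate: [e^-0.7956, e^1.5956] = [0.451, 4.931].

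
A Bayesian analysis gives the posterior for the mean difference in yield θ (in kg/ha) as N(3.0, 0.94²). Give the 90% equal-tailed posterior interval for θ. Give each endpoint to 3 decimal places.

[1.454, 4.546]

The posterior is symmetric, so the 90% equal-tailed interval is θ = 3.0 ± z·0.94 with z = 1.645.
Half-width: 1.645 × 0.94 = 1.546.
3.0 − 1.546 = 1.454; 3.0 + 1.546 = 4.546.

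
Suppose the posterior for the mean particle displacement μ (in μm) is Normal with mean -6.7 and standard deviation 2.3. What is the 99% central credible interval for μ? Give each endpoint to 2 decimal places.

[-12.62, -0.78]

The posterior is symmetric, so the 99% equal-tailed interval is μ = -6.7 ± z·2.3 with z = 2.576.
Half-width: 2.576 × 2.3 = 5.92.
-6.7 − 5.92 = -12.62; -6.7 + 5.92 = -0.78.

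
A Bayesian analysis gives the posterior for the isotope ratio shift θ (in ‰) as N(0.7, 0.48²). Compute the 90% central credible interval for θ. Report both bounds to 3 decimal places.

The posterior is symmetric, so the 90% equal-tailed interval is θ = 0.7 ± z·0.48 with z = 1.645.
Half-width: 1.645 × 0.48 = 0.790.
0.7 − 0.790 = -0.090; 0.7 + 0.790 = 1.490.

[-0.090, 1.490]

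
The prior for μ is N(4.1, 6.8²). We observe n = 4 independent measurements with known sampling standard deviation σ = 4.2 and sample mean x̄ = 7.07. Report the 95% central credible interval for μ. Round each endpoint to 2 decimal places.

Posterior precision = 1/6.8² + 4/4.2² = 0.0216 + 0.2268 = 0.2484, so posterior SD = 2.0065.
Posterior mean = (4.1/6.8² + 4·7.07/4.2²) / 0.2484 = 6.8114.
Interval: 6.8114 ± 1.960 × 2.0065 → [2.88, 10.74].

[2.88, 10.74]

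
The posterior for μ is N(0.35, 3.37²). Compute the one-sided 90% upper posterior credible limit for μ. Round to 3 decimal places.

4.669

Need U with P(μ ≤ U) = 0.90: U = 0.35 + z_{0.1}·3.37.
z = 1.282; U = 0.35 + 1.282 × 3.37 = 4.669.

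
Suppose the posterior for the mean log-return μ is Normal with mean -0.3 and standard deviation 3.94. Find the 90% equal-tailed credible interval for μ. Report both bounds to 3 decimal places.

The posterior is symmetric, so the 90% equal-tailed interval is μ = -0.3 ± z·3.94 with z = 1.645.
Half-width: 1.645 × 3.94 = 6.481.
-0.3 − 6.481 = -6.781; -0.3 + 6.481 = 6.181.

[-6.781, 6.181]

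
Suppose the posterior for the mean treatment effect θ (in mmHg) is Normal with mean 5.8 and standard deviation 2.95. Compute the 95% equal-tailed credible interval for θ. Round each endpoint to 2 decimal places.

[0.02, 11.58]

The posterior is symmetric, so the 95% equal-tailed interval is θ = 5.8 ± z·2.95 with z = 1.960.
Half-width: 1.960 × 2.95 = 5.78.
5.8 − 5.78 = 0.02; 5.8 + 5.78 = 11.58.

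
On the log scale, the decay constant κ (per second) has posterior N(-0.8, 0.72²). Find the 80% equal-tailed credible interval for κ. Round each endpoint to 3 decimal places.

[0.179, 1.131]

On the log scale the 80% interval is -0.8 ± 1.282 × 0.72 = [-1.7227, 0.1227].
Exponentiate: [e^-1.7227, e^0.1227] = [0.179, 1.131].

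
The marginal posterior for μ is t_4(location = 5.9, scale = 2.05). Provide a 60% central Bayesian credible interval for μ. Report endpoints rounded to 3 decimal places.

The t_4 distribution is symmetric; the 60% interval is 5.9 ± t·2.05 with t_{0.8,4} = 0.941.
Half-width: 0.941 × 2.05 = 1.929.
5.9 − 1.929 = 3.971; 5.9 + 1.929 = 7.829.

[3.971, 7.829]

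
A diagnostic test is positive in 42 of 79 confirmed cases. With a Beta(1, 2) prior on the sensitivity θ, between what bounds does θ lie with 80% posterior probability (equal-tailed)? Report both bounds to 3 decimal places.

Posterior: Beta(1+42, 2+37) = Beta(43, 39).
Equal-tailed 80% interval: the 0.1 and 0.9 quantiles of Beta(43, 39).
Posterior mean ≈ 0.524, SD ≈ 0.055; a Normal approximation gives roughly [0.454, 0.595].
Exact: F⁻¹(0.1) = 0.454; F⁻¹(0.9) = 0.595.

[0.454, 0.595]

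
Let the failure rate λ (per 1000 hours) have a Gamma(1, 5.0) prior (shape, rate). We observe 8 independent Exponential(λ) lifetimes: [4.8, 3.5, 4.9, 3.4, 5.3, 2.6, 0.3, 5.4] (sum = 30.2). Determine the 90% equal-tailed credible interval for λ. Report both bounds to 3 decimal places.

Posterior: Gamma(1+8, 5.0+30.2) = Gamma(9, 35.2) (shape, rate).
Equal-tailed 90% interval: Gamma(9, 35.2) quantiles at 0.05 and 0.95.
Posterior mean ≈ 0.256, SD ≈ 0.085; a Normal approximation gives roughly [0.115, 0.396].
Exact: lower = 0.133; upper = 0.410.

[0.133, 0.410]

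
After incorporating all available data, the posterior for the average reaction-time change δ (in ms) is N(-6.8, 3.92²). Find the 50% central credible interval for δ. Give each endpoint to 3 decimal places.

The posterior is symmetric, so the 50% equal-tailed interval is δ = -6.8 ± z·3.92 with z = 0.674.
Half-width: 0.674 × 3.92 = 2.644.
-6.8 − 2.644 = -9.444; -6.8 + 2.644 = -4.156.

[-9.444, -4.156]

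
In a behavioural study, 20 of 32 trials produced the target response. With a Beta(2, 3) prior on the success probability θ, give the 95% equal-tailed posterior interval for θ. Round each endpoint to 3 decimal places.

[0.435, 0.745]

Posterior: Beta(2+20, 3+12) = Beta(22, 15).
Equal-tailed 95% interval: the 0.025 and 0.975 quantiles of Beta(22, 15).
Posterior mean ≈ 0.595, SD ≈ 0.080; a Normal approximation gives roughly [0.438, 0.751].
Exact: F⁻¹(0.025) = 0.435; F⁻¹(0.975) = 0.745.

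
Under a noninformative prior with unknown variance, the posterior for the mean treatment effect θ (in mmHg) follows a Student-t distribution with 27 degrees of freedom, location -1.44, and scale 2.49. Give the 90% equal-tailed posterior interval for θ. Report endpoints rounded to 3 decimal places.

The t_27 distribution is symmetric; the 90% interval is -1.44 ± t·2.49 with t_{0.95,27} = 1.703.
Half-width: 1.703 × 2.49 = 4.241.
-1.44 − 4.241 = -5.681; -1.44 + 4.241 = 2.801.

[-5.681, 2.801]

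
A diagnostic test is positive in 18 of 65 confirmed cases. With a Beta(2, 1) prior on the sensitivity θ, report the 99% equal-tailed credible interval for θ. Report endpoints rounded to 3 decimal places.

[0.166, 0.445]

Posterior: Beta(2+18, 1+47) = Beta(20, 48).
Equal-tailed 99% interval: the 0.005 and 0.995 quantiles of Beta(20, 48).
Posterior mean ≈ 0.294, SD ≈ 0.055; a Normal approximation gives roughly [0.153, 0.435].
Exact: F⁻¹(0.005) = 0.166; F⁻¹(0.995) = 0.445.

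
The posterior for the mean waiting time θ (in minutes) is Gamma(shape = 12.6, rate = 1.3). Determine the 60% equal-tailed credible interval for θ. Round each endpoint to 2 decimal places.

Posterior: Gamma(shape 12.6, rate 1.3).
Equal-tailed 60% interval: Gamma(12.6, 1.3) quantiles at 0.2 and 0.8.
Posterior mean ≈ 9.69, SD ≈ 2.73; a Normal approximation gives roughly [7.39, 11.99].
Exact: lower = 7.35; upper = 11.88.

[7.35, 11.88]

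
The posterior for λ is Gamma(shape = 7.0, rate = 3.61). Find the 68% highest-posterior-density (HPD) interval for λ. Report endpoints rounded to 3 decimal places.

[1.068, 2.443]

The posterior is unimodal and skewed, so the HPD interval has equal density at both endpoints and is the shortest 68% interval.
Solving f(1.068) = f(2.443) with F(2.443) − F(1.068) = 0.68 gives [1.068, 2.443].
For comparison, the equal-tailed interval is [1.227, 2.650]; the HPD is narrower and shifted toward the mode.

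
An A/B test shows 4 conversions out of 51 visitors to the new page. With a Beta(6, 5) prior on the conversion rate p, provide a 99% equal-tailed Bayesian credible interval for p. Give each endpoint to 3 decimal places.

[0.064, 0.299]

Posterior: Beta(6+4, 5+47) = Beta(10, 52).
Equal-tailed 99% interval: the 0.005 and 0.995 quantiles of Beta(10, 52).
Posterior mean ≈ 0.161, SD ≈ 0.046; a Normal approximation gives roughly [0.042, 0.281].
Exact: F⁻¹(0.005) = 0.064; F⁻¹(0.995) = 0.299.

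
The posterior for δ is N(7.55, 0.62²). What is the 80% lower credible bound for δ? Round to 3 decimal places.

Need L with P(δ ≥ L) = 0.80: L = 7.55 − z_{0.2}·0.62.
z = 0.842; L = 7.55 − 0.842 × 0.62 = 7.028.

7.028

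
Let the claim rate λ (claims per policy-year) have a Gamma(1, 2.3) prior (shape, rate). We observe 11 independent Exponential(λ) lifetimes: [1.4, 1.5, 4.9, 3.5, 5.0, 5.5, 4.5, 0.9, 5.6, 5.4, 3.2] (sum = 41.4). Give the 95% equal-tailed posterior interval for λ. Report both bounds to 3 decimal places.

Posterior: Gamma(1+11, 2.3+41.4) = Gamma(12, 43.7) (shape, rate).
Equal-tailed 95% interval: Gamma(12, 43.7) quantiles at 0.025 and 0.975.
Posterior mean ≈ 0.275, SD ≈ 0.079; a Normal approximation gives roughly [0.119, 0.430].
Exact: lower = 0.142; upper = 0.450.

[0.142, 0.450]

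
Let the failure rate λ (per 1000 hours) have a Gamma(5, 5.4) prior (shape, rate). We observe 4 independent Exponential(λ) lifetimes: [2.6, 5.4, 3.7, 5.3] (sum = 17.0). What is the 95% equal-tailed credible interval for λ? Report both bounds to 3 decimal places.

[0.184, 0.704]

Posterior: Gamma(5+4, 5.4+17.0) = Gamma(9, 22.4) (shape, rate).
Equal-tailed 95% interval: Gamma(9, 22.4) quantiles at 0.025 and 0.975.
Posterior mean ≈ 0.402, SD ≈ 0.134; a Normal approximation gives roughly [0.139, 0.664].
Exact: lower = 0.184; upper = 0.704.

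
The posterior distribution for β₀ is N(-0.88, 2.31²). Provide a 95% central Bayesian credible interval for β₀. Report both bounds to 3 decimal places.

The posterior is symmetric, so the 95% equal-tailed interval is β₀ = -0.88 ± z·2.31 with z = 1.960.
Half-width: 1.960 × 2.31 = 4.528.
-0.88 − 4.528 = -5.408; -0.88 + 4.528 = 3.648.

[-5.408, 3.648]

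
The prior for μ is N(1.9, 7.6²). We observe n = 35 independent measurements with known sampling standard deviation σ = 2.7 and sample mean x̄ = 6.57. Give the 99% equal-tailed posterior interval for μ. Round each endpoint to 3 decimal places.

[5.380, 7.727]

Posterior precision = 1/7.6² + 35/2.7² = 0.0173 + 4.8011 = 4.8184, so posterior SD = 0.4556.
Posterior mean = (1.9/7.6² + 35·6.57/2.7²) / 4.8184 = 6.5532.
Interval: 6.5532 ± 2.576 × 0.4556 → [5.380, 7.727].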